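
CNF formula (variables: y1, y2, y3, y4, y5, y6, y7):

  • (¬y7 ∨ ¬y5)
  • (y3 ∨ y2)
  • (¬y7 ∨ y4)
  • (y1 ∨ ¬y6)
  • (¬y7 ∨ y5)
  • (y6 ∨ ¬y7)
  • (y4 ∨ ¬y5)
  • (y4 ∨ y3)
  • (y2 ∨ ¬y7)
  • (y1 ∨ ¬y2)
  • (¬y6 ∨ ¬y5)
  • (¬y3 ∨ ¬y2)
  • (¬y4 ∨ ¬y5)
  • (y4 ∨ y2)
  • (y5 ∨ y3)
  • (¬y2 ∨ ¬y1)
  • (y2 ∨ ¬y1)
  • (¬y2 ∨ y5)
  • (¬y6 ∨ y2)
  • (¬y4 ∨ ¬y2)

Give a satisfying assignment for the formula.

y7 occurs only negated in the remaining clauses — set y7 = False.
Set y1 = False and propagate.
  then y6 is forced to False.
  then y2 is forced to False.
  then y3 is forced to True.
  then y4 is forced to True.
  then y5 is forced to False.

y1=False  y2=False  y3=True  y4=True  y5=False  y6=False  y7=False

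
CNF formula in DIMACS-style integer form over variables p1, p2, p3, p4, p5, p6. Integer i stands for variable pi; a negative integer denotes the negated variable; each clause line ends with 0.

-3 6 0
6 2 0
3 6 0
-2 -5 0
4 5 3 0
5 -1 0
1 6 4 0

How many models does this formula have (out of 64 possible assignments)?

14

Case analysis on p6 and p3:
  p6=1, p3=1: p4 free; 4 ways for (p1,p2,p5) × 2^1 = 8.
  p6=1, p3=0: 6 of the 16 assignments to (p1,p2,p4,p5) work.
  p6=0, p3=1: a clause becomes empty — 0.
  p6=0, p3=0: a clause becomes empty — 0.
Total: 8 + 6 + 0 + 0 = 14.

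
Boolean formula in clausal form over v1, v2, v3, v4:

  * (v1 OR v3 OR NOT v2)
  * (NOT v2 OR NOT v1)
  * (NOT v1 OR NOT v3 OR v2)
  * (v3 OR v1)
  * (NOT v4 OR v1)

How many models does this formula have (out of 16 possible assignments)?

4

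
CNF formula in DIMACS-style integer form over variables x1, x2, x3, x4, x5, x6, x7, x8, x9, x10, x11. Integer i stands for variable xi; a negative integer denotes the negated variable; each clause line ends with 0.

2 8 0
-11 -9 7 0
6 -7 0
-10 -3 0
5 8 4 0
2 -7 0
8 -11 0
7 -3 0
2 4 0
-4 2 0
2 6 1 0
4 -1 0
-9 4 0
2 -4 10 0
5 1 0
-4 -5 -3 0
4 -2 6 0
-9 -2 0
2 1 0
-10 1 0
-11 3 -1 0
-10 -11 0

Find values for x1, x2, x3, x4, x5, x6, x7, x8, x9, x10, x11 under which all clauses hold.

x1=F, x2=T, x3=F, x4=T, x5=T, x6=F, x7=F, x8=T, x9=F, x10=F, x11=T

Pure literal: x8 appears only positively; assign x8 = True.
x9 occurs only negated in the remaining clauses — set x9 = False.
Branch on x1: take x1 = False.
  then x5 is forced to True.
  then x2 is forced to True.
  then x10 is forced to False.
The remaining clauses are satisfied by x3 = False, x4 = True, x6 = False, x7 = False, x11 = True.
Check each clause:
  1. (x2 | x8) — x8 is true.
  2. (x7 | ~x11 | ~x9) — ~x9 is true.
  3. (x6 | ~x7) — ~x7 is true.
  4. (~x10 | ~x3) — ~x3 is true.
  5. (x5 | x8 | x4) — x8 is true.
  6. (~x7 | x2) — ~x7 is true.
  7. (x8 | ~x11) — x8 is true.
  8. (x7 | ~x3) — ~x3 is true.
  9. (x2 | x4) — x2 is true.
  10. (x2 | ~x4) — x2 is true.
  11. (x2 | x6 | x1) — x2 is true.
  12. (~x1 | x4) — x4 is true.
  13. (x4 | ~x9) — x4 is true.
  14. (x2 | x10 | ~x4) — x2 is true.
  15. (x5 | x1) — x5 is true.
  16. (~x5 | ~x3 | ~x4) — ~x3 is true.
  17. (x4 | x6 | ~x2) — x4 is true.
  18. (~x2 | ~x9) — ~x9 is true.
  19. (x1 | x2) — x2 is true.
  20. (~x10 | x1) — ~x10 is true.
  21. (~x1 | ~x11 | x3) — ~x1 is true.
  22. (~x11 | ~x10) — ~x10 is true.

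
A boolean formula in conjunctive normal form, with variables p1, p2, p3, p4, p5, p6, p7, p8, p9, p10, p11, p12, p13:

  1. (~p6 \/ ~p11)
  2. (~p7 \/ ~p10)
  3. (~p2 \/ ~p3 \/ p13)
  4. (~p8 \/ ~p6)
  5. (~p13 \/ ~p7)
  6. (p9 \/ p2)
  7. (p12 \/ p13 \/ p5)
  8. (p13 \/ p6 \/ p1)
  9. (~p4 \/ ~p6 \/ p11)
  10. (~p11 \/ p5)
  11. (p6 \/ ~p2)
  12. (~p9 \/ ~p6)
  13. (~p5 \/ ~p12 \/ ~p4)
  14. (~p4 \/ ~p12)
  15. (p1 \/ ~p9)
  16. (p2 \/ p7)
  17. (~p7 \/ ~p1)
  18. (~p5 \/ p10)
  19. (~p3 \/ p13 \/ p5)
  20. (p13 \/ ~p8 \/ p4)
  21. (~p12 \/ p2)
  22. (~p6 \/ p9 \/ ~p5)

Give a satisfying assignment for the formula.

p1=1, p2=1, p3=1, p4=0, p5=0, p6=1, p7=0, p8=0, p9=0, p10=1, p11=0, p12=0, p13=1

Check each clause:
  1. (~p6 \/ ~p11) — ~p11 is true.
  2. (~p10 \/ ~p7) — ~p7 is true.
  3. (p13 \/ ~p2 \/ ~p3) — p13 is true.
  4. (~p8 \/ ~p6) — ~p8 is true.
  5. (~p7 \/ ~p13) — ~p7 is true.
  6. (p9 \/ p2) — p2 is true.
  7. (p12 \/ p5 \/ p13) — p13 is true.
  8. (p6 \/ p1 \/ p13) — p1 is true.
  9. (~p4 \/ p11 \/ ~p6) — ~p4 is true.
  10. (p5 \/ ~p11) — ~p11 is true.
  11. (~p2 \/ p6) — p6 is true.
  12. (~p6 \/ ~p9) — ~p9 is true.
  13. (~p12 \/ ~p4 \/ ~p5) — ~p5 is true.
  14. (~p4 \/ ~p12) — ~p4 is true.
  15. (p1 \/ ~p9) — p1 is true.
  16. (p2 \/ p7) — p2 is true.
  17. (~p7 \/ ~p1) — ~p7 is true.
  18. (~p5 \/ p10) — p10 is true.
  19. (~p3 \/ p5 \/ p13) — p13 is true.
  20. (p13 \/ p4 \/ ~p8) — ~p8 is true.
  21. (~p12 \/ p2) — p2 is true.
  22. (~p5 \/ ~p6 \/ p9) — ~p5 is true.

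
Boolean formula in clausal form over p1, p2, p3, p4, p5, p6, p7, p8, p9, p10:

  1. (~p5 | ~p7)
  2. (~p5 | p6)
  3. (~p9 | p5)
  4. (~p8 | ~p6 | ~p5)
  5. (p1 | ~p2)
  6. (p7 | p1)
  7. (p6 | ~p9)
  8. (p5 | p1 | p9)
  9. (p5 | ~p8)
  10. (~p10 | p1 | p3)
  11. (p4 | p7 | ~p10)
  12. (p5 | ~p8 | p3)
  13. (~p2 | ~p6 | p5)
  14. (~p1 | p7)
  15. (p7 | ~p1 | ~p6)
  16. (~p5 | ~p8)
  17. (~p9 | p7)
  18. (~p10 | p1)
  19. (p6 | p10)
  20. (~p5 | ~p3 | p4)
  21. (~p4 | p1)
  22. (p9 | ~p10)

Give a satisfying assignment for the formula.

p2 occurs only negated in the remaining clauses — set p2 = False.
p8 occurs only negated in the remaining clauses — set p8 = False.
Try p1 = True.
  then p7 is forced to True.
  then p5 is forced to False.
  then p9 is forced to False.
  then p10 is forced to False.
  then p6 is forced to True.
p3, p4 are now unconstrained; take p3 = True, p4 = False.
Every clause has at least one true literal under this assignment.
Check each clause:
  1. (~p5 | ~p7) — ~p5 is true.
  2. (p6 | ~p5) — ~p5 is true.
  3. (p5 | ~p9) — ~p9 is true.
  4. (~p6 | ~p5 | ~p8) — ~p8 is true.
  5. (p1 | ~p2) — p1 is true.
  6. (p1 | p7) — p1 is true.
  7. (p6 | ~p9) — p6 is true.
  8. (p1 | p5 | p9) — p1 is true.
  9. (~p8 | p5) — ~p8 is true.
  10. (~p10 | p3 | p1) — p1 is true.
  11. (p4 | ~p10 | p7) — ~p10 is true.
  12. (~p8 | p5 | p3) — ~p8 is true.
  13. (p5 | ~p2 | ~p6) — ~p2 is true.
  14. (~p1 | p7) — p7 is true.
  15. (~p1 | p7 | ~p6) — p7 is true.
  16. (~p5 | ~p8) — ~p8 is true.
  17. (p7 | ~p9) — p7 is true.
  18. (p1 | ~p10) — p1 is true.
  19. (p10 | p6) — p6 is true.
  20. (~p3 | p4 | ~p5) — ~p5 is true.
  21. (p1 | ~p4) — p1 is true.
  22. (p9 | ~p10) — ~p10 is true.

p1 = True, p2 = False, p3 = True, p4 = False, p5 = False, p6 = True, p7 = True, p8 = False, p9 = False, p10 = False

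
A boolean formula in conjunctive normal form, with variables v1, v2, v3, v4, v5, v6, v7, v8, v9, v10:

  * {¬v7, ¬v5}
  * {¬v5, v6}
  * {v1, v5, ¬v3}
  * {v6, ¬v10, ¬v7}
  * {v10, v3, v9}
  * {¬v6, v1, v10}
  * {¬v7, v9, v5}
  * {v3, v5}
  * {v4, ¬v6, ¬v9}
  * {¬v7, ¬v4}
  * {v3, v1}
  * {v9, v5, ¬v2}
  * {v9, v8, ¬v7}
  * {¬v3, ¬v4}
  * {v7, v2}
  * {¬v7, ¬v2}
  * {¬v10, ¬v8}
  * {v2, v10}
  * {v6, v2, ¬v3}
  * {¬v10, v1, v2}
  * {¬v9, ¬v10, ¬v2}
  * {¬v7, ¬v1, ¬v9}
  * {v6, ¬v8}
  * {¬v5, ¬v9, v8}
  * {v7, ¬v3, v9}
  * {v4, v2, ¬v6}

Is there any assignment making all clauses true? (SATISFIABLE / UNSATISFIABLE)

SATISFIABLE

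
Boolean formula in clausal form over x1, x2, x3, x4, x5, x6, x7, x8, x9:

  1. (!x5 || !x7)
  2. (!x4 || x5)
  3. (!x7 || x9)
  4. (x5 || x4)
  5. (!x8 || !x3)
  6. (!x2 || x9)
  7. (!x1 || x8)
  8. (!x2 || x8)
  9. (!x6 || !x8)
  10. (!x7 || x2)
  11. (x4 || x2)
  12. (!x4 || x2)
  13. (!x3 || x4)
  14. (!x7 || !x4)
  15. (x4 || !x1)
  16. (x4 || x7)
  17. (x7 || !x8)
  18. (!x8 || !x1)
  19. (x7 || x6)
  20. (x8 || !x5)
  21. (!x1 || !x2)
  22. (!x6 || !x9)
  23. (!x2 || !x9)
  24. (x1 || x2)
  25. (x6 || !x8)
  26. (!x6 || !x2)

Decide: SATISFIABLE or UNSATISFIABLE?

x2 = True:
  propagation gives x9=True; an empty clause results — contradiction.
x2 = False:
  propagation gives x7=False, x4=True; an empty clause results — contradiction.
Every branch closes, so no satisfying assignment exists.

UNSATISFIABLE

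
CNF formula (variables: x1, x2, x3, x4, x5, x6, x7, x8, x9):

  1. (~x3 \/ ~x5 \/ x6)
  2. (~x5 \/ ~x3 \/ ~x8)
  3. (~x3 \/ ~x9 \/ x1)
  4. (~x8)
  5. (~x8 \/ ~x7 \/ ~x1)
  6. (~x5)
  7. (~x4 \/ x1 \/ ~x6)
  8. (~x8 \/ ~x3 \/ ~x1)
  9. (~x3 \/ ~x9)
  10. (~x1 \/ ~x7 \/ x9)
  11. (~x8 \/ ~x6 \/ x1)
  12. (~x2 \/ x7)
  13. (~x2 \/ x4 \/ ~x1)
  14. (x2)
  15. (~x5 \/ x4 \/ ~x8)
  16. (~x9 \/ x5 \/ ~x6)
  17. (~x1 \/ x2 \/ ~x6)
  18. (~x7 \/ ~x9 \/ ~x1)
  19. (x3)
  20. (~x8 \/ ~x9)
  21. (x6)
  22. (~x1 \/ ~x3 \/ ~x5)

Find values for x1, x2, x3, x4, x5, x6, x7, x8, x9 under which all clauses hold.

x1 = F, x2 = T, x3 = T, x4 = F, x5 = F, x6 = T, x7 = T, x8 = F, x9 = F

Check each clause:
  1. (~x5 \/ x6 \/ ~x3) — ~x5 is true.
  2. (~x3 \/ ~x5 \/ ~x8) — ~x8 is true.
  3. (x1 \/ ~x9 \/ ~x3) — ~x9 is true.
  4. (~x8) — ~x8 is true.
  5. (~x8 \/ ~x7 \/ ~x1) — ~x8 is true.
  6. (~x5) — ~x5 is true.
  7. (~x6 \/ ~x4 \/ x1) — ~x4 is true.
  8. (~x3 \/ ~x1 \/ ~x8) — ~x8 is true.
  9. (~x3 \/ ~x9) — ~x9 is true.
  10. (~x7 \/ ~x1 \/ x9) — ~x1 is true.
  11. (~x8 \/ x1 \/ ~x6) — ~x8 is true.
  12. (x7 \/ ~x2) — x7 is true.
  13. (x4 \/ ~x1 \/ ~x2) — ~x1 is true.
  14. (x2) — x2 is true.
  15. (~x8 \/ x4 \/ ~x5) — ~x8 is true.
  16. (~x9 \/ ~x6 \/ x5) — ~x9 is true.
  17. (x2 \/ ~x6 \/ ~x1) — x2 is true.
  18. (~x1 \/ ~x9 \/ ~x7) — ~x1 is true.
  19. (x3) — x3 is true.
  20. (~x9 \/ ~x8) — ~x8 is true.
  21. (x6) — x6 is true.
  22. (~x3 \/ ~x1 \/ ~x5) — ~x5 is true.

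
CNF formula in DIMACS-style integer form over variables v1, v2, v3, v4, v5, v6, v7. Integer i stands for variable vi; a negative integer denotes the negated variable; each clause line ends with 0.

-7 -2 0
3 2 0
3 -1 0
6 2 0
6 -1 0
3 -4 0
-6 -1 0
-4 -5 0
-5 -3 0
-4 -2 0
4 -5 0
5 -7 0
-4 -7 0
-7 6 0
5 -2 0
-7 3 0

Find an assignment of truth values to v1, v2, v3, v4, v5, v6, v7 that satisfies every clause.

v1 = False  v2 = False  v3 = True  v4 = False  v5 = False  v6 = True  v7 = False

Check each clause:
  1. (~v7 \/ ~v2) — ~v7 is true.
  2. (v2 \/ v3) — v3 is true.
  3. (v3 \/ ~v1) — v3 is true.
  4. (v6 \/ v2) — v6 is true.
  5. (~v1 \/ v6) — ~v1 is true.
  6. (v3 \/ ~v4) — v3 is true.
  7. (~v6 \/ ~v1) — ~v1 is true.
  8. (~v5 \/ ~v4) — ~v5 is true.
  9. (~v3 \/ ~v5) — ~v5 is true.
  10. (~v2 \/ ~v4) — ~v4 is true.
  11. (v4 \/ ~v5) — ~v5 is true.
  12. (~v7 \/ v5) — ~v7 is true.
  13. (~v7 \/ ~v4) — ~v7 is true.
  14. (v6 \/ ~v7) — ~v7 is true.
  15. (v5 \/ ~v2) — ~v2 is true.
  16. (v3 \/ ~v7) — ~v7 is true.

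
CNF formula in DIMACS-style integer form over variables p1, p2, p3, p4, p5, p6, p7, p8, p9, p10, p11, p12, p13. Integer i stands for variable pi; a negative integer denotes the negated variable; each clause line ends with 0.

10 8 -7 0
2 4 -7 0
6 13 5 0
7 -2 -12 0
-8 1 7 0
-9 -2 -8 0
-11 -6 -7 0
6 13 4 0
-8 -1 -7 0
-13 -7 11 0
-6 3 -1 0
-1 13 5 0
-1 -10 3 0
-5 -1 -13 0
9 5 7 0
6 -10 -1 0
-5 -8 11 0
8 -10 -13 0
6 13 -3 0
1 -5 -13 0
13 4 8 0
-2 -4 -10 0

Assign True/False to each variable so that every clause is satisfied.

p1=F  p2=F  p3=F  p4=T  p5=F  p6=T  p7=F  p8=F  p9=T  p10=F  p11=T  p12=T  p13=T

Try p1 = False.
The remaining clauses are satisfied by p2 = False, p3 = False, p4 = True, p5 = False, p6 = True, p7 = False, p8 = False, p9 = True, p10 = False, p11 = True, p12 = True, p13 = True.
Every clause has at least one true literal under this assignment.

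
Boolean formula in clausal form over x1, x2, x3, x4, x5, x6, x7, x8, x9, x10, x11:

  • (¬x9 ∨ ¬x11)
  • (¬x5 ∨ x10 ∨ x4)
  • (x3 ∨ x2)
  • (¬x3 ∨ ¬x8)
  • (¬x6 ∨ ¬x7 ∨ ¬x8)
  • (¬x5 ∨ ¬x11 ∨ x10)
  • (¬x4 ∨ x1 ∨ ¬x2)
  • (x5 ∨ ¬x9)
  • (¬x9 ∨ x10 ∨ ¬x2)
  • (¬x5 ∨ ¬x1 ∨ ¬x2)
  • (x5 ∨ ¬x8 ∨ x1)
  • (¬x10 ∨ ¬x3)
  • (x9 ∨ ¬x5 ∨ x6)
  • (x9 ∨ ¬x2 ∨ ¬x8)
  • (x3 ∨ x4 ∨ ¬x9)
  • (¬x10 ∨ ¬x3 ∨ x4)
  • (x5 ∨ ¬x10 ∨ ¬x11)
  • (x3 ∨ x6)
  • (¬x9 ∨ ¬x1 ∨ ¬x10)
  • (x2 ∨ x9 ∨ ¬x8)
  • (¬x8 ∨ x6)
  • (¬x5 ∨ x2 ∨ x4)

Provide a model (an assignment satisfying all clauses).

x1=F, x2=F, x3=T, x4=F, x5=F, x6=F, x7=T, x8=F, x9=F, x10=F, x11=F

Pure literal: x8 appears only negated; assign x8 = False.
x11 occurs only negated in the remaining clauses — set x11 = False.
Branch on x1: take x1 = False.
The remaining clauses are satisfied by x2 = False, x3 = True, x4 = False, x5 = False, x6 = False, x7 = True, x9 = False, x10 = False.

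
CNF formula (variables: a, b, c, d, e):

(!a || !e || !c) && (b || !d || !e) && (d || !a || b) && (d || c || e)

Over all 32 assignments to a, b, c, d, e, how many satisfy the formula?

Split on d, then e.
  d=T, e=T: remaining (a,b,c) ∈ {(F,T,F); (F,T,T); (T,T,F)} — 3.
  d=T, e=F: a, b, c free → 2^3 = 8.
  d=F, e=T: 5 of the 8 assignments to (a,b,c) work.
  d=F, e=F: remaining (a,b,c) ∈ {(F,F,T); (F,T,T); (T,T,T)} — 3.
Total: 3 + 8 + 5 + 3 = 19.

19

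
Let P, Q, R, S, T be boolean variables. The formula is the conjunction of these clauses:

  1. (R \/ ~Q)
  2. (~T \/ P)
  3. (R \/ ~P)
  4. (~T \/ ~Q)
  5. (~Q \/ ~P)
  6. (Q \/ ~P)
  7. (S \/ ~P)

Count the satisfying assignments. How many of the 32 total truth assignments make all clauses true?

The models are:
  P=F Q=F R=F S=F T=F
  P=F Q=F R=F S=T T=F
  P=F Q=F R=T S=F T=F
  P=F Q=F R=T S=T T=F
  P=F Q=T R=T S=F T=F
  P=F Q=T R=T S=T T=F
That's 6 in total.

6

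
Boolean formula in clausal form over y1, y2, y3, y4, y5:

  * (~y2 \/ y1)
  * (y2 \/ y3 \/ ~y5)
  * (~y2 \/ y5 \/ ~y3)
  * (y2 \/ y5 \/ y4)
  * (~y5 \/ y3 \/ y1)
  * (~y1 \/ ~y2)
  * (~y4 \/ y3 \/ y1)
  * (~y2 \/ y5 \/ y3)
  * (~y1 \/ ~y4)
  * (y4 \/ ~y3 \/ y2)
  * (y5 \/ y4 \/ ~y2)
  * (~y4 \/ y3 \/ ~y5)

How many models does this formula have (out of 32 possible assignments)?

2

The models are:
  y1=0 y2=0 y3=1 y4=1 y5=0
  y1=0 y2=0 y3=1 y4=1 y5=1
Count: 2.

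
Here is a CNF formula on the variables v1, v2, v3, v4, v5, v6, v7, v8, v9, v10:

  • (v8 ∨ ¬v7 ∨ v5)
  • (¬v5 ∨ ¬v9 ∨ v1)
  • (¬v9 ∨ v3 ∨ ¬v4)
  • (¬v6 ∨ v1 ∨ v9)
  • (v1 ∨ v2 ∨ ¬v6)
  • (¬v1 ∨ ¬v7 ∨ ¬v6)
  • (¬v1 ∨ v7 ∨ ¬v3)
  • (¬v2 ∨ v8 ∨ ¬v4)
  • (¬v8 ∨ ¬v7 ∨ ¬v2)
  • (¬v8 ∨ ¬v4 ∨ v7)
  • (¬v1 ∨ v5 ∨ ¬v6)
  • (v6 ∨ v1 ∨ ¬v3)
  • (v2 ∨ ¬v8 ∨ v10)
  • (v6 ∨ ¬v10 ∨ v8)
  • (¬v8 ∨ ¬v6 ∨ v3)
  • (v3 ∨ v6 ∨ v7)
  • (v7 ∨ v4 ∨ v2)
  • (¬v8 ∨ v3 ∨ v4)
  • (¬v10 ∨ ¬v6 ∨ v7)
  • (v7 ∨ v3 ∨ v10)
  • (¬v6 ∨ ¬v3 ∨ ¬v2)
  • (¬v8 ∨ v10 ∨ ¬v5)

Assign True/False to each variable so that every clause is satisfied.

Set v1 = True and propagate.
For the remaining variables, v2 = False, v3 = True, v4 = True, v5 = False, v6 = False, v7 = True, v8 = True, v9 = True, v10 = True works.

v1=True, v2=False, v3=True, v4=True, v5=False, v6=False, v7=True, v8=True, v9=True, v10=True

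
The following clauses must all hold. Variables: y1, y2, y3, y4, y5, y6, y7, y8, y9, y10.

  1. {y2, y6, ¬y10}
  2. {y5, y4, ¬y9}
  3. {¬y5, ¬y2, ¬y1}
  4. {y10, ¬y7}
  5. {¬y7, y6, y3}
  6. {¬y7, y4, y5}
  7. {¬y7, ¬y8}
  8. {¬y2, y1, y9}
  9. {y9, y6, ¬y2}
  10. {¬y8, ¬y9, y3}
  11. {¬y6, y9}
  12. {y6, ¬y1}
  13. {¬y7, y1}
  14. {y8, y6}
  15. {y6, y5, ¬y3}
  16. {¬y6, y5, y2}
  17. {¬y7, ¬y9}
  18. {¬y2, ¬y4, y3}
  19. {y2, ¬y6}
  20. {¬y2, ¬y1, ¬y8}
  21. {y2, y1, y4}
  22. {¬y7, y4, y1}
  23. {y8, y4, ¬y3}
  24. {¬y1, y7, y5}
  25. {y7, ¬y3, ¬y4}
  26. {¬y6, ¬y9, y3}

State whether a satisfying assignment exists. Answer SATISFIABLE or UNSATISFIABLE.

SATISFIABLE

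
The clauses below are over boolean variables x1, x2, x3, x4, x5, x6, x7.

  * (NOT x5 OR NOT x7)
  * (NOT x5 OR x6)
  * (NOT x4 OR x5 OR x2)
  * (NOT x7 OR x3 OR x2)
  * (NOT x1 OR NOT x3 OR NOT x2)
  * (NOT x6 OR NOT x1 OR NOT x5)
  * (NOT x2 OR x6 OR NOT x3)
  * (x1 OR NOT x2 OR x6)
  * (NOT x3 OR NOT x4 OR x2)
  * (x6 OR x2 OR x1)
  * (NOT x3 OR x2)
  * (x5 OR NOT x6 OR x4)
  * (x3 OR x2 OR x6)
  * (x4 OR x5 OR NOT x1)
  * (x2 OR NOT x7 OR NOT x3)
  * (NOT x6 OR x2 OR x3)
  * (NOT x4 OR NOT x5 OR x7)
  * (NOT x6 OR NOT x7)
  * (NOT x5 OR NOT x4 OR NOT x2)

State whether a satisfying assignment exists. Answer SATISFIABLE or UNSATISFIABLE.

SATISFIABLE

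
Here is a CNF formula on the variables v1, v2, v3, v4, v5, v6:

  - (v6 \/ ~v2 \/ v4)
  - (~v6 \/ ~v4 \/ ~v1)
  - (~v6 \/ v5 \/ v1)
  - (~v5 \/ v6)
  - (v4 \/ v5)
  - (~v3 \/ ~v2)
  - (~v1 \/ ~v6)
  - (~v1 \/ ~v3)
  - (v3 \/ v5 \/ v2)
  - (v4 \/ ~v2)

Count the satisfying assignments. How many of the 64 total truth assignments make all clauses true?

8

The models are:
  v1=F v2=F v3=F v4=F v5=T v6=T
  v1=F v2=F v3=F v4=T v5=T v6=T
  v1=F v2=F v3=T v4=F v5=T v6=T
  v1=F v2=F v3=T v4=T v5=F v6=F
  v1=F v2=F v3=T v4=T v5=T v6=T
  v1=F v2=T v3=F v4=T v5=F v6=F
  v1=F v2=T v3=F v4=T v5=T v6=T
  v1=T v2=T v3=F v4=T v5=F v6=F
Count: 8.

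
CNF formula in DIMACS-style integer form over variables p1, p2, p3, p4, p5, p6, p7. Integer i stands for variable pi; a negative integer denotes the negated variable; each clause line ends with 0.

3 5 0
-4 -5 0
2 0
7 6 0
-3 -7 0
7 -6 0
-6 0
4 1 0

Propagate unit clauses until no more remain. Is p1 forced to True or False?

True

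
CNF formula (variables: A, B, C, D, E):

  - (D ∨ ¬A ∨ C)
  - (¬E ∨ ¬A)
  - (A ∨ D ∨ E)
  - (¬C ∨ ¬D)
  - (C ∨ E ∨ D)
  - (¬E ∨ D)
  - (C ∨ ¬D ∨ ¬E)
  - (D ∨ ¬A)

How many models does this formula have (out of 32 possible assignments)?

4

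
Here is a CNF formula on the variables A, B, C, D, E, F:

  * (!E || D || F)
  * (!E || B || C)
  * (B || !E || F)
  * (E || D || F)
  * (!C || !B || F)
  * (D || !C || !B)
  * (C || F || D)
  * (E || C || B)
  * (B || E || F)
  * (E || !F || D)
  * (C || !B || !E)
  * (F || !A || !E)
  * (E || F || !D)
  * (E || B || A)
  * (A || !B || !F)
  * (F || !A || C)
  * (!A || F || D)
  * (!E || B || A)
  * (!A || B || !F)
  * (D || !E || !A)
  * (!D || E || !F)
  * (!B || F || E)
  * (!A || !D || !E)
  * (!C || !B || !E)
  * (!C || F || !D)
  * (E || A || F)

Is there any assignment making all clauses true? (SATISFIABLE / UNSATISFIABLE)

UNSATISFIABLE

E = True:
  F = True:
    B = True:
      propagation gives C=True; contradiction.
    B = False:
      propagation gives C=True, A=True; contradiction.
  F = False:
    propagation gives D=True, B=True, C=False; an empty clause results — contradiction.
E = False:
  F = True:
    propagation gives D=True; an empty clause results — contradiction.
  F = False:
    propagation gives D=True; an empty clause results — contradiction.
Every branch closes, so no satisfying assignment exists.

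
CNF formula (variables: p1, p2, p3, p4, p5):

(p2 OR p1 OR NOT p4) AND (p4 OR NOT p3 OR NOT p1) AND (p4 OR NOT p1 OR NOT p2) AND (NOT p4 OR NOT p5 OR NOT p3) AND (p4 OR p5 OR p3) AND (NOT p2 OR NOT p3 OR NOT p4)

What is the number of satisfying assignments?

14

Case analysis on p4 and p3:
  p4=T, p3=T: remaining (p1,p2,p5) ∈ {(T,F,F)} — 1.
  p4=T, p3=F: p5 free; 3 ways for (p1,p2) × 2^1 = 6.
  p4=F, p3=T: remaining (p1,p2,p5) ∈ {(F,F,F); (F,F,T); (F,T,F); (F,T,T)} — 4.
  p4=F, p3=F: remaining (p1,p2,p5) ∈ {(F,F,T); (F,T,T); (T,F,T)} — 3.
Total: 1 + 6 + 4 + 3 = 14.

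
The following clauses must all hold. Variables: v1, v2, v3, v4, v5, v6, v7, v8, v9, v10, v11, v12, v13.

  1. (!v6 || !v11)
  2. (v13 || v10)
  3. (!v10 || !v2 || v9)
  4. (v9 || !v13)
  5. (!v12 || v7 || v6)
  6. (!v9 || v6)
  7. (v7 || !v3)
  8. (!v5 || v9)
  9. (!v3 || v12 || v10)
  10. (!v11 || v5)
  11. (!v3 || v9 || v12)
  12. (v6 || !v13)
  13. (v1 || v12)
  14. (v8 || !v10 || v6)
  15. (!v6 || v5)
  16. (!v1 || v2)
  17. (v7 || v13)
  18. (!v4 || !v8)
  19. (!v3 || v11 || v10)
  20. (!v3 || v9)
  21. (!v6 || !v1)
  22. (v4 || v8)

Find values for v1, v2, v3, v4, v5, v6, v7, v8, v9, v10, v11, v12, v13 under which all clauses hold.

v1=F, v2=T, v3=F, v4=T, v5=T, v6=T, v7=T, v8=F, v9=T, v10=F, v11=F, v12=T, v13=T

v3 occurs only negated in the remaining clauses — set v3 = False.
v7 occurs only positively in the remaining clauses — set v7 = True.
Set v1 = False and propagate.
  then v12 is forced to True.
For the remaining variables, v2 = True, v4 = True, v5 = True, v6 = True, v8 = False, v9 = True, v10 = False, v11 = False, v13 = True works.
Every clause has at least one true literal under this assignment.
Check each clause:
  1. (!v11 || !v6) — !v11 is true.
  2. (v10 || v13) — v13 is true.
  3. (!v2 || v9 || !v10) — v9 is true.
  4. (v9 || !v13) — v9 is true.
  5. (!v12 || v7 || v6) — v6 is true.
  6. (v6 || !v9) — v6 is true.
  7. (!v3 || v7) — !v3 is true.
  8. (v9 || !v5) — v9 is true.
  9. (!v3 || v12 || v10) — v12 is true.
  10. (!v11 || v5) — !v11 is true.
  11. (v9 || !v3 || v12) — v9 is true.
  12. (!v13 || v6) — v6 is true.
  13. (v1 || v12) — v12 is true.
  14. (!v10 || v6 || v8) — !v10 is true.
  15. (v5 || !v6) — v5 is true.
  16. (!v1 || v2) — v2 is true.
  17. (v7 || v13) — v13 is true.
  18. (!v4 || !v8) — !v8 is true.
  19. (!v3 || v11 || v10) — !v3 is true.
  20. (!v3 || v9) — v9 is true.
  21. (!v6 || !v1) — !v1 is true.
  22. (v8 || v4) — v4 is true.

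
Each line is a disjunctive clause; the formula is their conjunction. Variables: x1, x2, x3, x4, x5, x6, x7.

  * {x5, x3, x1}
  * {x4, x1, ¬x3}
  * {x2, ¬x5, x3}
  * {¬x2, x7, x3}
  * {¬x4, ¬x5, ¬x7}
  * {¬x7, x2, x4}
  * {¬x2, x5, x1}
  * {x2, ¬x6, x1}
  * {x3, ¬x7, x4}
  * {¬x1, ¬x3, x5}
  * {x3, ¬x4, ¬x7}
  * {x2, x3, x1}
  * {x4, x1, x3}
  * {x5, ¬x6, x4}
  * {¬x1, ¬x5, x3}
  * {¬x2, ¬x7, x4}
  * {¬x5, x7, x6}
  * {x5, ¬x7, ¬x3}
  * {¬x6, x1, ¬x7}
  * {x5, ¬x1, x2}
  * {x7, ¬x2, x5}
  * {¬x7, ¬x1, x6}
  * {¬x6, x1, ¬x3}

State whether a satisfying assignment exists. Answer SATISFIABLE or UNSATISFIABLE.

SATISFIABLE

Try x1 = True.
Branch on x2: take x2 = True.
Set x3 = True and propagate.
  then x5 is forced to True.
The remaining clauses are satisfied by x4 = False, x6 = True, x7 = False.
So x1=True, x2=True, x3=True, x4=False, x5=True, x6=True, x7=False is a satisfying assignment.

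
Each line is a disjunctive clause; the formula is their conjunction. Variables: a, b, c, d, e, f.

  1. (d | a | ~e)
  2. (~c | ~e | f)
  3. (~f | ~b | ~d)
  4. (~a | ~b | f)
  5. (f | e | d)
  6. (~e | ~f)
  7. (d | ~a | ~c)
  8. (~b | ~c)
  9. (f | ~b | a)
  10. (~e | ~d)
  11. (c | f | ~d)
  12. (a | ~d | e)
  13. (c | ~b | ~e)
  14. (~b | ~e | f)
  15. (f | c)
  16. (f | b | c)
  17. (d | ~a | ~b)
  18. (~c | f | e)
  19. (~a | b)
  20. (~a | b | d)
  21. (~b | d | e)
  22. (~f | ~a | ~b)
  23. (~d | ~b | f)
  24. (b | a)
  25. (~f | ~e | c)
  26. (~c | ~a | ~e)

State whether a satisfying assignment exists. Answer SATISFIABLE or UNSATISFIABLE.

b = True:
  propagation gives c=False, e=False, f=True, d=False; an empty clause results — contradiction.
b = False:
  propagation gives a=False; an empty clause results — contradiction.
Every branch closes, so no satisfying assignment exists.

UNSATISFIABLE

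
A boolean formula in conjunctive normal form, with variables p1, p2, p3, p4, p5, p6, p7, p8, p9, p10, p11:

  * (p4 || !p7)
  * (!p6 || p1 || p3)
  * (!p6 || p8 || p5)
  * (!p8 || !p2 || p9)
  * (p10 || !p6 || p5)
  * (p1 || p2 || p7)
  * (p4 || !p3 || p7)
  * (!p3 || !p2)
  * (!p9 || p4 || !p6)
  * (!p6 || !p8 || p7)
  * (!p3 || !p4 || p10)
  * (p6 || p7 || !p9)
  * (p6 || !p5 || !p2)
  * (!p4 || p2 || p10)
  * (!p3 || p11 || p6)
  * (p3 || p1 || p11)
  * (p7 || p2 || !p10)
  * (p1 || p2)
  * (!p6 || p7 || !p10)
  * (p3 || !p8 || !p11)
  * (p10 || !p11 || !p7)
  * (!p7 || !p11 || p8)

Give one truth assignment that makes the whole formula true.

p1=True, p2=True, p3=False, p4=True, p5=True, p6=True, p7=True, p8=True, p9=True, p10=True, p11=False

Check each clause:
  1. (p4 || !p7) — p4 is true.
  2. (p3 || p1 || !p6) — p1 is true.
  3. (p5 || !p6 || p8) — p8 is true.
  4. (!p2 || p9 || !p8) — p9 is true.
  5. (p5 || p10 || !p6) — p10 is true.
  6. (p1 || p2 || p7) — p1 is true.
  7. (!p3 || p4 || p7) — p4 is true.
  8. (!p2 || !p3) — !p3 is true.
  9. (!p9 || !p6 || p4) — p4 is true.
  10. (p7 || !p8 || !p6) — p7 is true.
  11. (!p3 || p10 || !p4) — p10 is true.
  12. (!p9 || p7 || p6) — p6 is true.
  13. (!p5 || !p2 || p6) — p6 is true.
  14. (p2 || p10 || !p4) — p10 is true.
  15. (!p3 || p11 || p6) — !p3 is true.
  16. (p11 || p1 || p3) — p1 is true.
  17. (p2 || !p10 || p7) — p2 is true.
  18. (p1 || p2) — p1 is true.
  19. (p7 || !p10 || !p6) — p7 is true.
  20. (p3 || !p11 || !p8) — !p11 is true.
  21. (!p11 || p10 || !p7) — p10 is true.
  22. (!p11 || p8 || !p7) — p8 is true.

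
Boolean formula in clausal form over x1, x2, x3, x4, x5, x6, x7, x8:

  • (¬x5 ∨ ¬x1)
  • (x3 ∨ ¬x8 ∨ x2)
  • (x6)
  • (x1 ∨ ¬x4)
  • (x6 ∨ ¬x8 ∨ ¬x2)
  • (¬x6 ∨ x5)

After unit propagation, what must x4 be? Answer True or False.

(x6) is a unit clause: x6 = True.
From (¬x6 ∨ x5) and x6 = True: x5 = True.
From (¬x5 ∨ ¬x1) and x5 = True: x1 = False.
(x1 ∨ ¬x4): since x1 = False, the clause reduces to (¬x4). x4 = False.

False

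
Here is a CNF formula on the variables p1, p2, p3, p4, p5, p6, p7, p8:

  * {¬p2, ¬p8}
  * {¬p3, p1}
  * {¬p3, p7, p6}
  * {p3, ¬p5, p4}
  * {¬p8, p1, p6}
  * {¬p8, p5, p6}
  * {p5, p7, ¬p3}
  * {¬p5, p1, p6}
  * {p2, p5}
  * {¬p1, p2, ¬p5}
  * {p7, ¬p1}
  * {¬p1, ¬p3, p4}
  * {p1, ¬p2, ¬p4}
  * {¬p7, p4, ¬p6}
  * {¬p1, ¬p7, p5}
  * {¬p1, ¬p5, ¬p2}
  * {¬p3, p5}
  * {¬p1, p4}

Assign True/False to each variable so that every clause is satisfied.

p8 occurs only negated in the remaining clauses — set p8 = False.
Branch on p1: take p1 = False.
  then p3 is forced to False.
Try p2 = False.
  then p5 is forced to True.
  then p4 is forced to True.
  then p6 is forced to True.
p7 is now unconstrained; take p7 = False.

p1 = 0  p2 = 0  p3 = 0  p4 = 1  p5 = 1  p6 = 1  p7 = 0  p8 = 0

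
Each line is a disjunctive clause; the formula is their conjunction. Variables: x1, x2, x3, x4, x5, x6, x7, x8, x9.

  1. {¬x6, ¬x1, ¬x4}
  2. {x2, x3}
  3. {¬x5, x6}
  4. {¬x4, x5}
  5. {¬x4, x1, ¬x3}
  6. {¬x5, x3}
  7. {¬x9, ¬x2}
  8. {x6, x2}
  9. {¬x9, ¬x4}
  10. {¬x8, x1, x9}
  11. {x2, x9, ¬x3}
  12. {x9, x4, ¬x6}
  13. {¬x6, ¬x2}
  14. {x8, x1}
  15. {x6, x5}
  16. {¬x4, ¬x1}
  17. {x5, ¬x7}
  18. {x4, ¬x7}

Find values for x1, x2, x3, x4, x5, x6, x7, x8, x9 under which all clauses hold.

x1=T, x2=F, x3=T, x4=F, x5=F, x6=T, x7=F, x8=F, x9=T

Pure literal: x7 appears only negated; assign x7 = False.
Set x1 = True and propagate.
  then x4 is forced to False.
Branch on x2: take x2 = False.
  then x3 is forced to True.
  then x6 is forced to True.
  then x9 is forced to True.
x5, x8 are now unconstrained; take x5 = False, x8 = False.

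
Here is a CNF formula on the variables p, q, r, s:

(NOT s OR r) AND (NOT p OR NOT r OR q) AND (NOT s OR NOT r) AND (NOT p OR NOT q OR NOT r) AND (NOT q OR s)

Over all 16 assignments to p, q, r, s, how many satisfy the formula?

3

The models are:
  p=0 q=0 r=0 s=0
  p=0 q=0 r=1 s=0
  p=1 q=0 r=0 s=0
That's 3 in total.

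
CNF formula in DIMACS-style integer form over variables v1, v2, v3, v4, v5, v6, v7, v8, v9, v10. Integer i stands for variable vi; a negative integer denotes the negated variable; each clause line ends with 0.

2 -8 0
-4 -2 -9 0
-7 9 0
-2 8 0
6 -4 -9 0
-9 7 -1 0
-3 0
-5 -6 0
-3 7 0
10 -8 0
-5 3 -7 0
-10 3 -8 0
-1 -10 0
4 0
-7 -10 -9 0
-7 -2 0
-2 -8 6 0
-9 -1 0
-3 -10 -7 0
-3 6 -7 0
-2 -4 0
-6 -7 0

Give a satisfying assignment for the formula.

v1=True, v2=False, v3=False, v4=True, v5=False, v6=True, v7=False, v8=False, v9=False, v10=False

Unit propagation: (~v3) forces v3 = False.
(v4) is a unit clause, so v4 = True.
The clause (~v2) is unit: v2 must be False.
The clause (~v8) is unit: v8 must be False.
Pure literal: v5 appears only negated; assign v5 = False.
v10 occurs only negated in the remaining clauses — set v10 = False.
Set v1 = True and propagate.
  then v9 is forced to False.
  then v7 is forced to False.
v6 is now unconstrained; take v6 = True.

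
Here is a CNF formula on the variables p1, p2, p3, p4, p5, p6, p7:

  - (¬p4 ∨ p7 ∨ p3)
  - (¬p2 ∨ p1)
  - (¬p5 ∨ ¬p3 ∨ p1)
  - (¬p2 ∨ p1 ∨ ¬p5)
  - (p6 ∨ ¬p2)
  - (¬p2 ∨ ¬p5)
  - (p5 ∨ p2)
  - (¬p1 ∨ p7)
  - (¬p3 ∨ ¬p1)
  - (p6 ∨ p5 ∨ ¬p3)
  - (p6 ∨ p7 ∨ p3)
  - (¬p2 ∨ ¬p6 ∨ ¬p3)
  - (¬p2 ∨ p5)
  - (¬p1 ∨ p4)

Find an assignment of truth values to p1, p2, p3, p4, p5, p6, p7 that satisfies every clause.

p1=1, p2=0, p3=0, p4=1, p5=1, p6=1, p7=1

Check each clause:
  1. (p7 ∨ p3 ∨ ¬p4) — p7 is true.
  2. (¬p2 ∨ p1) — p1 is true.
  3. (¬p3 ∨ ¬p5 ∨ p1) — p1 is true.
  4. (¬p5 ∨ p1 ∨ ¬p2) — p1 is true.
  5. (¬p2 ∨ p6) — p6 is true.
  6. (¬p5 ∨ ¬p2) — ¬p2 is true.
  7. (p2 ∨ p5) — p5 is true.
  8. (p7 ∨ ¬p1) — p7 is true.
  9. (¬p3 ∨ ¬p1) — ¬p3 is true.
  10. (p5 ∨ p6 ∨ ¬p3) — p5 is true.
  11. (p7 ∨ p6 ∨ p3) — p6 is true.
  12. (¬p3 ∨ ¬p6 ∨ ¬p2) — ¬p3 is true.
  13. (p5 ∨ ¬p2) — p5 is true.
  14. (¬p1 ∨ p4) — p4 is true.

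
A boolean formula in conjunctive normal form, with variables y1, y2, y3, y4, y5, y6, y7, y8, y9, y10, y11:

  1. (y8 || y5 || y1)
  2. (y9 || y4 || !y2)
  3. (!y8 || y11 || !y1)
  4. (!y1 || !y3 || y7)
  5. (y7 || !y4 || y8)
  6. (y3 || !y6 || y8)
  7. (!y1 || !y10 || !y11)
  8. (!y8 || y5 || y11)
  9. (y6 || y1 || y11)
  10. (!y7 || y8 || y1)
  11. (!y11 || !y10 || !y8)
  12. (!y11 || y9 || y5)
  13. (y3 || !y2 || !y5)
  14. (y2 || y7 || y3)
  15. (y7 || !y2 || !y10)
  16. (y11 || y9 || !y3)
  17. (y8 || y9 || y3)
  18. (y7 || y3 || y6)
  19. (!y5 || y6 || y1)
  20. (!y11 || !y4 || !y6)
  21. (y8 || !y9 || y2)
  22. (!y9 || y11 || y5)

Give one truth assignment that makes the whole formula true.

y1=True, y2=False, y3=True, y4=False, y5=True, y6=True, y7=True, y8=True, y9=False, y10=False, y11=True

Pure literal: y10 appears only negated; assign y10 = False.
Set y1 = True and propagate.
Branch on y2: take y2 = False.
Set y3 = True and propagate.
  then y7 is forced to True.
For the remaining variables, y4 = False, y5 = True, y6 = True, y8 = True, y9 = False, y11 = True works.
Every clause has at least one true literal under this assignment.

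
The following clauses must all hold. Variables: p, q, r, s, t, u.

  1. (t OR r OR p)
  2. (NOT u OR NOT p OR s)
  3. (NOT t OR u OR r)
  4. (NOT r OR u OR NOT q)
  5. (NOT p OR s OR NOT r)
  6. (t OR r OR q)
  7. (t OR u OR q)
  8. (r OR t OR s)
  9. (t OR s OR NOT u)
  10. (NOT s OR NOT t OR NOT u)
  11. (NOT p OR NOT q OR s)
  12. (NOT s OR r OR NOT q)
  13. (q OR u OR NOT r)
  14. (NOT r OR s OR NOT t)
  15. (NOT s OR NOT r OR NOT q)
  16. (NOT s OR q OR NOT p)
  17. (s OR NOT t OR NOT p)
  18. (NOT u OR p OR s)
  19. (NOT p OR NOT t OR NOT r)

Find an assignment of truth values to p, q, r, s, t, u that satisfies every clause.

Set p = False and propagate.
Set q = False and propagate.
The remaining clauses are satisfied by r = True, s = True, t = False, u = True.

p=F, q=F, r=T, s=T, t=F, u=T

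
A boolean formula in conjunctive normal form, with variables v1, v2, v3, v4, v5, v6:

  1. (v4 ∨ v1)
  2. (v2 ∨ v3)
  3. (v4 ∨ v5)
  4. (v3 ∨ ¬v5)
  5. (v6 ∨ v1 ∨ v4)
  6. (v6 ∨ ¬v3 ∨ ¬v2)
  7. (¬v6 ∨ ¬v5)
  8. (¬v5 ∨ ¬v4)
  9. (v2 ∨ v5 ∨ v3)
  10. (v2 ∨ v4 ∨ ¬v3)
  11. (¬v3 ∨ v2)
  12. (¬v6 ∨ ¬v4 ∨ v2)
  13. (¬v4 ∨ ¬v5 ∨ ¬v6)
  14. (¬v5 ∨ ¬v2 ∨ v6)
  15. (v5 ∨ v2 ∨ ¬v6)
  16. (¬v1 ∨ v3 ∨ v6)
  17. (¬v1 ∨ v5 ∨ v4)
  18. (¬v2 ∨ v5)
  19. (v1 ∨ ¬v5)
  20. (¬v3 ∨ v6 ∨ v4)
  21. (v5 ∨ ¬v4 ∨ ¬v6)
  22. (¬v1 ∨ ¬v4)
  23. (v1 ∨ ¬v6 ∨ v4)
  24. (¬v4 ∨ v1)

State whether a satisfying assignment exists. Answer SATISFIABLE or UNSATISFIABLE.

v4 = True:
  propagation gives v5=False, v2=False, v3=True; an empty clause results — contradiction.
v4 = False:
  propagation gives v1=True, v5=True, v3=True, v6=False; an empty clause results — contradiction.
Every branch closes, so no satisfying assignment exists.

UNSATISFIABLE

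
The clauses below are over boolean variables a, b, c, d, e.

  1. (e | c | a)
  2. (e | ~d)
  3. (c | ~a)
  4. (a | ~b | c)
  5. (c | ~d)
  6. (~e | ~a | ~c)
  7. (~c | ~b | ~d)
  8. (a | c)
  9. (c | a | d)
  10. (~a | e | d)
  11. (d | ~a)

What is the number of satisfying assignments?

5

The models are:
  a=0 b=0 c=1 d=0 e=0
  a=0 b=0 c=1 d=0 e=1
  a=0 b=0 c=1 d=1 e=1
  a=0 b=1 c=1 d=0 e=0
  a=0 b=1 c=1 d=0 e=1
Count: 5.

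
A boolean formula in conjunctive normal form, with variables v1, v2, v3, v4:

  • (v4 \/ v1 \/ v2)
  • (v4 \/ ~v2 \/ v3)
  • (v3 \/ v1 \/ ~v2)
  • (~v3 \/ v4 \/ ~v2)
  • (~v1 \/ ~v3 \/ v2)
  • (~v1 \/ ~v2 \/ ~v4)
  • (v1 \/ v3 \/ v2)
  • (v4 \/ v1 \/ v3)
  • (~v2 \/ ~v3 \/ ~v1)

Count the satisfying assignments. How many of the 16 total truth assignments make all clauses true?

4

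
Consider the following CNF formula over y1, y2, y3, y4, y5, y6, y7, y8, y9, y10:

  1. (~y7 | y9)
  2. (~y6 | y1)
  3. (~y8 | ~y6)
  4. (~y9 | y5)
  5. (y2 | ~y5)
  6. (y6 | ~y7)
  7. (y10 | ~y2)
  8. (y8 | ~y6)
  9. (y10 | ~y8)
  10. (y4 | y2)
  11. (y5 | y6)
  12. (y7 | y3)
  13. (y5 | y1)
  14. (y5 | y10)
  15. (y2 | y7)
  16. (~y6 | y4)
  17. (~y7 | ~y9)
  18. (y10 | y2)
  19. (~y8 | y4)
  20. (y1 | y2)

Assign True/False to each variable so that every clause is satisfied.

y1 = F, y2 = T, y3 = T, y4 = T, y5 = T, y6 = F, y7 = F, y8 = F, y9 = T, y10 = T

Check each clause:
  1. (y9 | ~y7) — y9 is true.
  2. (y1 | ~y6) — ~y6 is true.
  3. (~y6 | ~y8) — ~y8 is true.
  4. (y5 | ~y9) — y5 is true.
  5. (y2 | ~y5) — y2 is true.
  6. (y6 | ~y7) — ~y7 is true.
  7. (y10 | ~y2) — y10 is true.
  8. (y8 | ~y6) — ~y6 is true.
  9. (y10 | ~y8) — ~y8 is true.
  10. (y2 | y4) — y2 is true.
  11. (y6 | y5) — y5 is true.
  12. (y3 | y7) — y3 is true.
  13. (y1 | y5) — y5 is true.
  14. (y10 | y5) — y10 is true.
  15. (y7 | y2) — y2 is true.
  16. (~y6 | y4) — ~y6 is true.
  17. (~y7 | ~y9) — ~y7 is true.
  18. (y2 | y10) — y2 is true.
  19. (y4 | ~y8) — ~y8 is true.
  20. (y1 | y2) — y2 is true.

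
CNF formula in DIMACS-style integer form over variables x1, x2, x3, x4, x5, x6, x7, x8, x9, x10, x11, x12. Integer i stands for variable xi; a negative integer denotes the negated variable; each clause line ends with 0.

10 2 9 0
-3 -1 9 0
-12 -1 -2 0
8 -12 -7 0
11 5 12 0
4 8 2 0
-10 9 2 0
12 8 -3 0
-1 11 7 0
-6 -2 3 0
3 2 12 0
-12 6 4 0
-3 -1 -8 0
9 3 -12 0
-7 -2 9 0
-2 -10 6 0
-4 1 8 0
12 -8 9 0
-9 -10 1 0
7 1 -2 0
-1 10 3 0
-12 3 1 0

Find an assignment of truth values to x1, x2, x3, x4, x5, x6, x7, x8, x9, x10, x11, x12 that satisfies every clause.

x1=T, x2=F, x3=F, x4=T, x5=T, x6=F, x7=F, x8=F, x9=T, x10=T, x11=T, x12=T

Check each clause:
  1. (x2 ∨ x9 ∨ x10) — x9 is true.
  2. (¬x3 ∨ x9 ∨ ¬x1) — x9 is true.
  3. (¬x1 ∨ ¬x2 ∨ ¬x12) — ¬x2 is true.
  4. (¬x12 ∨ ¬x7 ∨ x8) — ¬x7 is true.
  5. (x11 ∨ x12 ∨ x5) — x11 is true.
  6. (x2 ∨ x4 ∨ x8) — x4 is true.
  7. (¬x10 ∨ x9 ∨ x2) — x9 is true.
  8. (x12 ∨ ¬x3 ∨ x8) — x12 is true.
  9. (x11 ∨ x7 ∨ ¬x1) — x11 is true.
  10. (¬x2 ∨ ¬x6 ∨ x3) — ¬x6 is true.
  11. (x2 ∨ x3 ∨ x12) — x12 is true.
  12. (x4 ∨ x6 ∨ ¬x12) — x4 is true.
  13. (¬x1 ∨ ¬x8 ∨ ¬x3) — ¬x8 is true.
  14. (¬x12 ∨ x3 ∨ x9) — x9 is true.
  15. (¬x7 ∨ ¬x2 ∨ x9) — ¬x7 is true.
  16. (¬x2 ∨ ¬x10 ∨ x6) — ¬x2 is true.
  17. (x1 ∨ x8 ∨ ¬x4) — x1 is true.
  18. (¬x8 ∨ x12 ∨ x9) — ¬x8 is true.
  19. (¬x10 ∨ ¬x9 ∨ x1) — x1 is true.
  20. (¬x2 ∨ x1 ∨ x7) — x1 is true.
  21. (x10 ∨ ¬x1 ∨ x3) — x10 is true.
  22. (x3 ∨ x1 ∨ ¬x12) — x1 is true.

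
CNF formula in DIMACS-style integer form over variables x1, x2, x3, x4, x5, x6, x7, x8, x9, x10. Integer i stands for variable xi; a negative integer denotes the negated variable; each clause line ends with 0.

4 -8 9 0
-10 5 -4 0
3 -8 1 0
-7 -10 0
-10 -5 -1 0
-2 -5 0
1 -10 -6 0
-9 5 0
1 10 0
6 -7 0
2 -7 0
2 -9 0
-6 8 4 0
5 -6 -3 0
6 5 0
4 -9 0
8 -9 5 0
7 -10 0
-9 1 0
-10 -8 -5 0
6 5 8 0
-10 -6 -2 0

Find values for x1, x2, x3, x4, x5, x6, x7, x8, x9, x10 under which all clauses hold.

x1=T, x2=T, x3=F, x4=T, x5=F, x6=T, x7=T, x8=T, x9=F, x10=F

Set x1 = True and propagate.
Set x2 = True and propagate.
  then x5 is forced to False.
  then x9 is forced to False.
  then x6 is forced to True.
  then x3 is forced to False.
  then x10 is forced to False.
Try x4 = True.
x7, x8 are now unconstrained; take x7 = True, x8 = True.
Every clause has at least one true literal under this assignment.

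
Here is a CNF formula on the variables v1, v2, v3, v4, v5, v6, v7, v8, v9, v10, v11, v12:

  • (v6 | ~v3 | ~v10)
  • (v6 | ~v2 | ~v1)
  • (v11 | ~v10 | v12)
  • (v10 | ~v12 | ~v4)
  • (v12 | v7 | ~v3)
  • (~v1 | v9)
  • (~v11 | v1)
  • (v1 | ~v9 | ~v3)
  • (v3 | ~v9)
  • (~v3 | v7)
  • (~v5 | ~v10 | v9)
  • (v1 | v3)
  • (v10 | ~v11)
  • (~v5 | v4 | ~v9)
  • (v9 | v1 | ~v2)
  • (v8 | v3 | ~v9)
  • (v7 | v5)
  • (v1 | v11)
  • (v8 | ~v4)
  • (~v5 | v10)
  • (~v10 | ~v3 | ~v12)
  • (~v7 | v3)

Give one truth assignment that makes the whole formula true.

v1=True, v2=False, v3=True, v4=False, v5=False, v6=True, v7=True, v8=False, v9=True, v10=True, v11=True, v12=False

Check each clause:
  1. (~v3 | v6 | ~v10) — v6 is true.
  2. (v6 | ~v1 | ~v2) — v6 is true.
  3. (v12 | v11 | ~v10) — v11 is true.
  4. (~v4 | v10 | ~v12) — v10 is true.
  5. (~v3 | v7 | v12) — v7 is true.
  6. (~v1 | v9) — v9 is true.
  7. (~v11 | v1) — v1 is true.
  8. (~v3 | v1 | ~v9) — v1 is true.
  9. (v3 | ~v9) — v3 is true.
  10. (v7 | ~v3) — v7 is true.
  11. (v9 | ~v5 | ~v10) — v9 is true.
  12. (v3 | v1) — v1 is true.
  13. (v10 | ~v11) — v10 is true.
  14. (~v5 | ~v9 | v4) — ~v5 is true.
  15. (~v2 | v1 | v9) — v9 is true.
  16. (~v9 | v8 | v3) — v3 is true.
  17. (v5 | v7) — v7 is true.
  18. (v11 | v1) — v1 is true.
  19. (v8 | ~v4) — ~v4 is true.
  20. (v10 | ~v5) — v10 is true.
  21. (~v10 | ~v12 | ~v3) — ~v12 is true.
  22. (~v7 | v3) — v3 is true.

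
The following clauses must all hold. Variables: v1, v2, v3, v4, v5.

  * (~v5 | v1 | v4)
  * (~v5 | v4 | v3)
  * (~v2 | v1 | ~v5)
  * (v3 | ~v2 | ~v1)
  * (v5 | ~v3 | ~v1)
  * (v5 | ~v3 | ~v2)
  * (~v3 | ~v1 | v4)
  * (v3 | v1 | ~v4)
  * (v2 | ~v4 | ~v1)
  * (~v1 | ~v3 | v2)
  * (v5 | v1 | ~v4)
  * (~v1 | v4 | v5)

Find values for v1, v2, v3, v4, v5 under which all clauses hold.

Branch on v1: take v1 = True.
Try v2 = True.
  then v3 is forced to True.
  then v5 is forced to True.
  then v4 is forced to True.

v1=True, v2=True, v3=True, v4=True, v5=True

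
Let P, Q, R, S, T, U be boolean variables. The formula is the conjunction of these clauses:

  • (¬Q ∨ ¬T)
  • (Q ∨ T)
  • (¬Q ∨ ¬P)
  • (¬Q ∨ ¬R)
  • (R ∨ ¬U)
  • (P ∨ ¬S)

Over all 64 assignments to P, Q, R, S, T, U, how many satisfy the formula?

10

Case analysis on Q and P:
  Q=T, P=T: a clause becomes empty — 0.
  Q=T, P=F: remaining (R,S,T,U) ∈ {(F,F,F,F)} — 1.
  Q=F, P=T: S free; 3 ways for (R,T,U) × 2^1 = 6.
  Q=F, P=F: remaining (R,S,T,U) ∈ {(F,F,T,F); (T,F,T,F); (T,F,T,T)} — 3.
Total: 0 + 1 + 6 + 3 = 10.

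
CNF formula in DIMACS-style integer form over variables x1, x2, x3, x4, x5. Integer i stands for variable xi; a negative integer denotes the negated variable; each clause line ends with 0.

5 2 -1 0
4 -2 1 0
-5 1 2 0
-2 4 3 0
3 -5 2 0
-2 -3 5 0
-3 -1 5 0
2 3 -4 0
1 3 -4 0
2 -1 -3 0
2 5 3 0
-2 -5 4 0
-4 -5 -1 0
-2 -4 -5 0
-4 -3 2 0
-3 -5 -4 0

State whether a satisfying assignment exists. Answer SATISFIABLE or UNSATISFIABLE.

Branch on x1: take x1 = True.
The remaining clauses are satisfied by x2 = True, x3 = False, x4 = True, x5 = False.
So x1=True, x2=True, x3=False, x4=True, x5=False is a satisfying assignment.

SATISFIABLE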